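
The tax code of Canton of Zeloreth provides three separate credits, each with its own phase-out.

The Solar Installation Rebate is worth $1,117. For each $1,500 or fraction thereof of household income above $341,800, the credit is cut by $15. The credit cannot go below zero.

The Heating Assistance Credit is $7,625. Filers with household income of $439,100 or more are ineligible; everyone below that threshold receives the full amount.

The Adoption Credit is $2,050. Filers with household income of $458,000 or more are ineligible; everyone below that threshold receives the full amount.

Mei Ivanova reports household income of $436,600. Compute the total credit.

$9,832

Solar Installation Rebate: income exceeds $341,800 by $94,800, which is 64 full-or-partial $1,500 increments; reduction = 64 × $15 = $960, leaving $157.
Heating Assistance Credit: $436,600 is below the $439,100 cutoff, so the full $7,625 applies.
Adoption Credit: $436,600 is below the $458,000 cutoff, so the full $2,050 applies.
Total: $157 + $7,625 + $2,050 = $9,832.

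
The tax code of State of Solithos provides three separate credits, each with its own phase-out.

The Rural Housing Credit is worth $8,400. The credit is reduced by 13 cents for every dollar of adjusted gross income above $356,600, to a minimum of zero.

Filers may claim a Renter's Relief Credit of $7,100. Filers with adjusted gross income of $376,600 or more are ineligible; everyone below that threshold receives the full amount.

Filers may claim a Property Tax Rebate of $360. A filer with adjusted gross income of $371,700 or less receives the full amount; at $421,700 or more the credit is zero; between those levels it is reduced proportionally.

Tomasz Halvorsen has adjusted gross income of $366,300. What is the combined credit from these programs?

Rural Housing Credit: 13% of the $9,700 excess over $356,600 is $1,261; credit = $8,400 − $1,261 = $7,139.
Renter's Relief Credit: $366,300 is below the $376,600 cutoff, so the full $7,100 applies.
Property Tax Rebate: $366,300 is at or below the $371,700 threshold, so the full $360 applies.
Total: $7,139 + $7,100 + $360 = $14,599.

$14,599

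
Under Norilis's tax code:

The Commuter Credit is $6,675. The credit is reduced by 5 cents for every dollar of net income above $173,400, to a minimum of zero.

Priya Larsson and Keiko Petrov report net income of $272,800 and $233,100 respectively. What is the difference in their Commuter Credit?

$1,985

Priya ($272,800): Commuter Credit: 5% of the $99,400 excess over $173,400 is $4,970; credit = $6,675 − $4,970 = $1,705.
Keiko ($233,100): Commuter Credit: 5% of the $59,700 excess over $173,400 is $2,985; credit = $6,675 − $2,985 = $3,690.
Difference: |$1,705 − $3,690| = $1,985.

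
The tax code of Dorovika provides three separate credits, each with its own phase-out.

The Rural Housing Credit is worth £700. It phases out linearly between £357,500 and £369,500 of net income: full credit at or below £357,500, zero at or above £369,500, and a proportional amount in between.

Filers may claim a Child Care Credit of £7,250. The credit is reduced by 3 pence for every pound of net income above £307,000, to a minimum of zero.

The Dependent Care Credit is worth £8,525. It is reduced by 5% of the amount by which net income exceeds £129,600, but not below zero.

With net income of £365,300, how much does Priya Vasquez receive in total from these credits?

Rural Housing Credit: £365,300 is £7,800 into a £12,000 phase-out range, leaving 4,200/12,000 of the credit: £700 × 4,200/12,000 = £245.
Child Care Credit: 3% of the £58,300 excess over £307,000 is £1,749; credit = £7,250 − £1,749 = £5,501.
Dependent Care Credit: 5% of the £235,700 excess over £129,600 is £11,785 ≥ base, so the credit is £0.
Total: £245 + £5,501 + £0 = £5,746.

£5,746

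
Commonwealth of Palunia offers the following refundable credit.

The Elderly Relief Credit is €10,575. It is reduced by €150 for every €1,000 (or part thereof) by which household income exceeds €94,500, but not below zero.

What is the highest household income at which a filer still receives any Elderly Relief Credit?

After 70 increments the reduction is 70 × €150 = €10,500, leaving €75; one more increment wipes it out. Increment 70 ends at excess 70 × €1,000 = €70,000, so the highest qualifying income is €94,500 + €70,000 = €164,500.

€164,500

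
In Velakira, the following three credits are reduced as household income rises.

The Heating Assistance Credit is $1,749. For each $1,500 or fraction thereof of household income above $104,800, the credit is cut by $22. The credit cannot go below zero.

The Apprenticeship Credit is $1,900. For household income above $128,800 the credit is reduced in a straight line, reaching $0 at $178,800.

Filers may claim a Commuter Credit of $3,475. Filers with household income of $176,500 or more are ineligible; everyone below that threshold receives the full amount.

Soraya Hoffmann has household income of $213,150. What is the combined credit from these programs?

$143

Heating Assistance Credit: income exceeds $104,800 by $108,350, which is 73 full-or-partial $1,500 increments; reduction = 73 × $22 = $1,606, leaving $143.
Apprenticeship Credit: $213,150 is at or above $178,800, so the credit is $0.
Commuter Credit: $213,150 meets or exceeds the $176,500 cutoff, so the credit is $0.
Total: $143 + $0 + $0 = $143.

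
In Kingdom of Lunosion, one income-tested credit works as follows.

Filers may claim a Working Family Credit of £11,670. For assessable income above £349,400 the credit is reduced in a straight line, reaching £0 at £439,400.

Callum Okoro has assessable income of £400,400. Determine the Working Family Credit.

Working Family Credit: £400,400 is £51,000 into a £90,000 phase-out range, leaving 39,000/90,000 of the credit: £11,670 × 39,000/90,000 = £5,057.

£5,057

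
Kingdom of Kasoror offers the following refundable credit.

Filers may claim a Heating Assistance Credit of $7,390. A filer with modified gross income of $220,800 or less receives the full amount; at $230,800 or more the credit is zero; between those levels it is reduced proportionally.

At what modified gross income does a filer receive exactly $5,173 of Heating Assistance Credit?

$5,173 is 5,173/7,390 of the full $7,390, so 2,217/7,390 of the $10,000 range has been used: income = $220,800 + $10,000 × 2,217/7,390 = $223,800.

$223,800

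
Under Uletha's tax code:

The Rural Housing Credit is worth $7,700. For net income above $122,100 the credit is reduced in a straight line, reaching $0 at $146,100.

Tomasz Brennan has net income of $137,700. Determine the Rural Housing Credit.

Rural Housing Credit: $137,700 is $15,600 into a $24,000 phase-out range, leaving 8,400/24,000 of the credit: $7,700 × 8,400/24,000 = $2,695.

$2,695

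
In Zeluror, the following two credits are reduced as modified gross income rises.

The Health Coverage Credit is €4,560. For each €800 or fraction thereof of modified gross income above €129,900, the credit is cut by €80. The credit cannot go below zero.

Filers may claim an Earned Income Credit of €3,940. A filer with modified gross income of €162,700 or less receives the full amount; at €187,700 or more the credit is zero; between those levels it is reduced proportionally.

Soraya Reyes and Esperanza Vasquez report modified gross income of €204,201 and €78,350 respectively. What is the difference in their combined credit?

Soraya (€204,201): Health Coverage Credit: income exceeds €129,900 by €74,301 → 93 increments × €80 = €7,440 ≥ base, so the credit is €0. Earned Income Credit: €204,201 is at or above €187,700, so the credit is €0. total €0 + €0 = €0
Esperanza (€78,350): Health Coverage Credit: €78,350 is at or below the €129,900 threshold, so the full €4,560 applies. Earned Income Credit: €78,350 is at or below the €162,700 threshold, so the full €3,940 applies. total €4,560 + €3,940 = €8,500
Difference: |€0 − €8,500| = €8,500.

€8,500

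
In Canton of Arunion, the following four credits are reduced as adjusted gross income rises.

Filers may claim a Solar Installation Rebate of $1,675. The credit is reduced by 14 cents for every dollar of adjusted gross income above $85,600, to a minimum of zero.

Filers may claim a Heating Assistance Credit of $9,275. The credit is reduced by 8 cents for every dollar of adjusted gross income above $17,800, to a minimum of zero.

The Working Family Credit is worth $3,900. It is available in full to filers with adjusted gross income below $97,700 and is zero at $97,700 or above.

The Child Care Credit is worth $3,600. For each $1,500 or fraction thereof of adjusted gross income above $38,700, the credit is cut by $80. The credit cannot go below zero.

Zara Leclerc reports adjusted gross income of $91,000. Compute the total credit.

Solar Installation Rebate: 14% of the $5,400 excess over $85,600 is $756; credit = $1,675 − $756 = $919.
Heating Assistance Credit: 8% of the $73,200 excess over $17,800 is $5,856; credit = $9,275 − $5,856 = $3,419.
Working Family Credit: $91,000 is below the $97,700 cutoff, so the full $3,900 applies.
Child Care Credit: income exceeds $38,700 by $52,300, which is 35 full-or-partial $1,500 increments; reduction = 35 × $80 = $2,800, leaving $800.
Total: $919 + $3,419 + $3,900 + $800 = $9,038.

$9,038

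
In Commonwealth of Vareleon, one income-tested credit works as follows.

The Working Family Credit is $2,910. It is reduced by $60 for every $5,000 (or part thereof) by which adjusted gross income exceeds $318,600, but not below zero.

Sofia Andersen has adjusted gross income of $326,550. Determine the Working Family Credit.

$2,790

Working Family Credit: income exceeds $318,600 by $7,950, which is 2 full-or-partial $5,000 increments; reduction = 2 × $60 = $120, leaving $2,790.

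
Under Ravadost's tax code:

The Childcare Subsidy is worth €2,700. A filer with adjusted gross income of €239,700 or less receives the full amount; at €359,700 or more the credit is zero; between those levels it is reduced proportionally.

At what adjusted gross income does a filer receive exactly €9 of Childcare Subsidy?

€359,300

€9 is 9/2,700 of the full €2,700, so 2,691/2,700 of the €120,000 range has been used: income = €239,700 + €120,000 × 2,691/2,700 = €359,300.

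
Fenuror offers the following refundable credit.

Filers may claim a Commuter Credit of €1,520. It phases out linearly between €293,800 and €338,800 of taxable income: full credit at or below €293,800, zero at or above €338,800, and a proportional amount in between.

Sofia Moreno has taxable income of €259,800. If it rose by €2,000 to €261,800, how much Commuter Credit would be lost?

€0

At €259,800 — €259,800 is at or below the €293,800 threshold, so the full €1,520 applies.
At €261,800 — €261,800 is at or below the €293,800 threshold, so the full €1,520 applies.
Lost: €1,520 − €1,520 = €0.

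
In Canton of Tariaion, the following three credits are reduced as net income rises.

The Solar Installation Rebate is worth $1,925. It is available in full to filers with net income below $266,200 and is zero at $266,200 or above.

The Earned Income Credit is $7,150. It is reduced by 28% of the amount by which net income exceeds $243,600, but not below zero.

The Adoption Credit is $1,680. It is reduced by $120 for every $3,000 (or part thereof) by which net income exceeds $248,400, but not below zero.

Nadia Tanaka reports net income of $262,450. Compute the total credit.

Solar Installation Rebate: $262,450 is below the $266,200 cutoff, so the full $1,925 applies.
Earned Income Credit: 28% of the $18,850 excess over $243,600 is $5,278; credit = $7,150 − $5,278 = $1,872.
Adoption Credit: income exceeds $248,400 by $14,050, which is 5 full-or-partial $3,000 increments; reduction = 5 × $120 = $600, leaving $1,080.
Total: $1,925 + $1,872 + $1,080 = $4,877.

$4,877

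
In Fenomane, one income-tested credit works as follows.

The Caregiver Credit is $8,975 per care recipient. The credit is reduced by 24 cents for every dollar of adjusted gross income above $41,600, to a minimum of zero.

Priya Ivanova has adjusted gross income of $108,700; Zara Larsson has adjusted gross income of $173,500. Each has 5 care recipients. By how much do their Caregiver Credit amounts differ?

Priya ($108,700): Caregiver Credit: base = 5 × $8,975 = $44,875. 24% of the $67,100 excess over $41,600 is $16,104; credit = $44,875 − $16,104 = $28,771.
Zara ($173,500): Caregiver Credit: base = 5 × $8,975 = $44,875. 24% of the $131,900 excess over $41,600 is $31,656; credit = $44,875 − $31,656 = $13,219.
Difference: |$28,771 − $13,219| = $15,552.

$15,552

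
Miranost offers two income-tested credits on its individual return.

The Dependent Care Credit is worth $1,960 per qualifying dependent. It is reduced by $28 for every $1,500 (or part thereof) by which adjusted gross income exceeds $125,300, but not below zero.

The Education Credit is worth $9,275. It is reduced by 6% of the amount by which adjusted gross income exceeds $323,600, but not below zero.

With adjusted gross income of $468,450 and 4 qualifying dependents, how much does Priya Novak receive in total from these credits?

Dependent Care Credit: base = 4 × $1,960 = $7,840. income exceeds $125,300 by $343,150, which is 229 full-or-partial $1,500 increments; reduction = 229 × $28 = $6,412, leaving $1,428.
Education Credit: 6% of the $144,850 excess over $323,600 is $8,691; credit = $9,275 − $8,691 = $584.
Total: $1,428 + $584 = $2,012.

$2,012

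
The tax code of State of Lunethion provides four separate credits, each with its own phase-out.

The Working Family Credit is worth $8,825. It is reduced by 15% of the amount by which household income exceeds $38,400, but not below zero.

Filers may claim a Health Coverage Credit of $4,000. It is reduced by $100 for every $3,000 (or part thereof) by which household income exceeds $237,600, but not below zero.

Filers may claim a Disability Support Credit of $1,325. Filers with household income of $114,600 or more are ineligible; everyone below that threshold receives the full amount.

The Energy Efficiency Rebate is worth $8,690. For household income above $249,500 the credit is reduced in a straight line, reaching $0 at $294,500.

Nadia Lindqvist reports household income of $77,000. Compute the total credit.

Working Family Credit: 15% of the $38,600 excess over $38,400 is $5,790; credit = $8,825 − $5,790 = $3,035.
Health Coverage Credit: $77,000 is at or below the $237,600 threshold, so the full $4,000 applies.
Disability Support Credit: $77,000 is below the $114,600 cutoff, so the full $1,325 applies.
Energy Efficiency Rebate: $77,000 is at or below the $249,500 threshold, so the full $8,690 applies.
Total: $3,035 + $4,000 + $1,325 + $8,690 = $17,050.

$17,050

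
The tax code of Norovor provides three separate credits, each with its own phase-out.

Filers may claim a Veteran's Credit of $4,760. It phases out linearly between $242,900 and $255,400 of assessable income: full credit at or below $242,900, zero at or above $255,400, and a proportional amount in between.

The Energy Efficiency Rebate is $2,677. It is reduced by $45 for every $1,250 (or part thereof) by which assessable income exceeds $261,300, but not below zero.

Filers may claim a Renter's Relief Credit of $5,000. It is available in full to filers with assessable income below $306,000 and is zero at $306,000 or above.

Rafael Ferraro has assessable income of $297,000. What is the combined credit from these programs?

$6,372

Veteran's Credit: $297,000 is at or above $255,400, so the credit is $0.
Energy Efficiency Rebate: income exceeds $261,300 by $35,700, which is 29 full-or-partial $1,250 increments; reduction = 29 × $45 = $1,305, leaving $1,372.
Renter's Relief Credit: $297,000 is below the $306,000 cutoff, so the full $5,000 applies.
Total: $0 + $1,372 + $5,000 = $6,372.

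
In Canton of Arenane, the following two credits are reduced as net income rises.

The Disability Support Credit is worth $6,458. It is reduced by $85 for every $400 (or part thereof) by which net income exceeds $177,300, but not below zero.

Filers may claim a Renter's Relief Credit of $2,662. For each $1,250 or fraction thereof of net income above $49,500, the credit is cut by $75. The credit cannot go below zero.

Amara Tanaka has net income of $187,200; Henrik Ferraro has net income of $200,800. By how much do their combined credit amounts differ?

Amara ($187,200): Disability Support Credit: income exceeds $177,300 by $9,900, which is 25 full-or-partial $400 increments; reduction = 25 × $85 = $2,125, leaving $4,333. Renter's Relief Credit: income exceeds $49,500 by $137,700 → 111 increments × $75 = $8,325 ≥ base, so the credit is $0. total $4,333 + $0 = $4,333
Henrik ($200,800): Disability Support Credit: income exceeds $177,300 by $23,500, which is 59 full-or-partial $400 increments; reduction = 59 × $85 = $5,015, leaving $1,443. Renter's Relief Credit: income exceeds $49,500 by $151,300 → 122 increments × $75 = $9,150 ≥ base, so the credit is $0. total $1,443 + $0 = $1,443
Difference: |$4,333 − $1,443| = $2,890.

$2,890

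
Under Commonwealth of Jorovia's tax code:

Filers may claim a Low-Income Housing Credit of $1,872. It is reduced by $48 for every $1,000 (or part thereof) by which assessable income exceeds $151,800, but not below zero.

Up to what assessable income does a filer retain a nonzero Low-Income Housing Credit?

After 38 increments the reduction is 38 × $48 = $1,824, leaving $48; one more increment wipes it out. Increment 38 ends at excess 38 × $1,000 = $38,000, so the highest qualifying income is $151,800 + $38,000 = $189,800.

$189,800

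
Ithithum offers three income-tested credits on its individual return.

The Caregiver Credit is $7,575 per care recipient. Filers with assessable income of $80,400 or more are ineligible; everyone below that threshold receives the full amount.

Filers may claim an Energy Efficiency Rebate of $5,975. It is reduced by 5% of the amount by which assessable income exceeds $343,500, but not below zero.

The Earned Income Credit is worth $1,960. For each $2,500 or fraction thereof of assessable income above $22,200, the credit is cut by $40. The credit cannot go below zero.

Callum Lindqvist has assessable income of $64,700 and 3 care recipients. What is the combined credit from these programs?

Caregiver Credit: base = 3 × $7,575 = $22,725. $64,700 is below the $80,400 cutoff, so the full $22,725 applies.
Energy Efficiency Rebate: $64,700 is at or below the $343,500 threshold, so the full $5,975 applies.
Earned Income Credit: income exceeds $22,200 by $42,500, which is 17 full-or-partial $2,500 increments; reduction = 17 × $40 = $680, leaving $1,280.
Total: $22,725 + $5,975 + $1,280 = $29,980.

$29,980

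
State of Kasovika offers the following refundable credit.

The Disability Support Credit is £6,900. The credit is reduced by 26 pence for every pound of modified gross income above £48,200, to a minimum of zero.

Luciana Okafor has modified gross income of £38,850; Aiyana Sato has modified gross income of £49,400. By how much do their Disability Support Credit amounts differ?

Luciana (£38,850): Disability Support Credit: £38,850 is at or below the £48,200 threshold, so the full £6,900 applies.
Aiyana (£49,400): Disability Support Credit: 26% of the £1,200 excess over £48,200 is £312; credit = £6,900 − £312 = £6,588.
Difference: |£6,900 − £6,588| = £312.

£312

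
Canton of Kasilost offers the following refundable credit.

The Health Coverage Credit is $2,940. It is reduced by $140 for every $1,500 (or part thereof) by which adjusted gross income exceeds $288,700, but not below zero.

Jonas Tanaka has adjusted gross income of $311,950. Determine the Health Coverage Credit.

Health Coverage Credit: income exceeds $288,700 by $23,250, which is 16 full-or-partial $1,500 increments; reduction = 16 × $140 = $2,240, leaving $700.

$700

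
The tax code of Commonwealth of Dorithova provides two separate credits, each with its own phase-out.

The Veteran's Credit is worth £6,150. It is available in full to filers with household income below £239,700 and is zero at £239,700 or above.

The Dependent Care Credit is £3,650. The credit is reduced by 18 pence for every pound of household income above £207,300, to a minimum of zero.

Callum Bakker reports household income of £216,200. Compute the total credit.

£8,198

Veteran's Credit: £216,200 is below the £239,700 cutoff, so the full £6,150 applies.
Dependent Care Credit: 18% of the £8,900 excess over £207,300 is £1,602; credit = £3,650 − £1,602 = £2,048.
Total: £6,150 + £2,048 = £8,198.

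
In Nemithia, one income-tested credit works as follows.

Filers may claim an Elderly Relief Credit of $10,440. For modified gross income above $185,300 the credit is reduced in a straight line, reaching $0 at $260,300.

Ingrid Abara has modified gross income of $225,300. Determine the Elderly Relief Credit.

Elderly Relief Credit: $225,300 is $40,000 into a $75,000 phase-out range, leaving 35,000/75,000 of the credit: $10,440 × 35,000/75,000 = $4,872.

$4,872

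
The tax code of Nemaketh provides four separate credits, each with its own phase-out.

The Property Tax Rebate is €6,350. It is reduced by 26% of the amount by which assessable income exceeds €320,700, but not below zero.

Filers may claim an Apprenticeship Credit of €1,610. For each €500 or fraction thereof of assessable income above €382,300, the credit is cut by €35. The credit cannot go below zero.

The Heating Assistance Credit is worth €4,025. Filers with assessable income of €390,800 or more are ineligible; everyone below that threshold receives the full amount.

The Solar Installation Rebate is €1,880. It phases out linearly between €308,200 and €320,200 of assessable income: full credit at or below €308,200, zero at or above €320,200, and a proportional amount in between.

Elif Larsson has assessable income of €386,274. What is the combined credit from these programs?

Property Tax Rebate: 26% of the €65,574 excess over €320,700 is €17,049.24 ≥ base, so the credit is €0.
Apprenticeship Credit: income exceeds €382,300 by €3,974, which is 8 full-or-partial €500 increments; reduction = 8 × €35 = €280, leaving €1,330.
Heating Assistance Credit: €386,274 is below the €390,800 cutoff, so the full €4,025 applies.
Solar Installation Rebate: €386,274 is at or above €320,200, so the credit is €0.
Total: €0 + €1,330 + €4,025 + €0 = €5,355.

€5,355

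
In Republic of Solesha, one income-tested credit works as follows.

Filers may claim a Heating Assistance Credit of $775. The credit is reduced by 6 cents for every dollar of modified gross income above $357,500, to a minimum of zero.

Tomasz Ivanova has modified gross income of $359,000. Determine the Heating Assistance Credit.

Heating Assistance Credit: 6% of the $1,500 excess over $357,500 is $90; credit = $775 − $90 = $685.

$685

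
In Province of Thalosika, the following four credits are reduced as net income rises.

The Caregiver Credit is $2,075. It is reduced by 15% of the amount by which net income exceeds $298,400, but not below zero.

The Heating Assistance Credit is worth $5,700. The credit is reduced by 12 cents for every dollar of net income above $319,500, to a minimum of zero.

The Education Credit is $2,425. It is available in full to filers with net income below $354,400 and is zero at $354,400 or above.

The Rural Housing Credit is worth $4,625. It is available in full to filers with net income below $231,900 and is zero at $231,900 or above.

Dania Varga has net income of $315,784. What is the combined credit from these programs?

$8,125

Caregiver Credit: 15% of the $17,384 excess over $298,400 is $2,607.60 ≥ base, so the credit is $0.
Heating Assistance Credit: $315,784 is at or below the $319,500 threshold, so the full $5,700 applies.
Education Credit: $315,784 is below the $354,400 cutoff, so the full $2,425 applies.
Rural Housing Credit: $315,784 meets or exceeds the $231,900 cutoff, so the credit is $0.
Total: $0 + $5,700 + $2,425 + $0 = $8,125.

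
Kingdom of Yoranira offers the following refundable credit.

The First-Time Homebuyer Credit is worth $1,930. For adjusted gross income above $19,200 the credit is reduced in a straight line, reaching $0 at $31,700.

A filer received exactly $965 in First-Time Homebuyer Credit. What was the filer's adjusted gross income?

$965 is 965/1,930 of the full $1,930, so 965/1,930 of the $12,500 range has been used: income = $19,200 + $12,500 × 965/1,930 = $25,450.

$25,450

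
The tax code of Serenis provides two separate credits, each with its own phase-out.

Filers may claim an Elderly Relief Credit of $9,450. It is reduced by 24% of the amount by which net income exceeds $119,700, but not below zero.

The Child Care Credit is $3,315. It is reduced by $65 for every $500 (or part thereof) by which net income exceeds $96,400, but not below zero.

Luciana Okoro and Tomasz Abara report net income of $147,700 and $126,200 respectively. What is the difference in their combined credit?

$5,160

Luciana ($147,700): Elderly Relief Credit: 24% of the $28,000 excess over $119,700 is $6,720; credit = $9,450 − $6,720 = $2,730. Child Care Credit: income exceeds $96,400 by $51,300 → 103 increments × $65 = $6,695 ≥ base, so the credit is $0. total $2,730 + $0 = $2,730
Tomasz ($126,200): Elderly Relief Credit: 24% of the $6,500 excess over $119,700 is $1,560; credit = $9,450 − $1,560 = $7,890. Child Care Credit: income exceeds $96,400 by $29,800 → 60 increments × $65 = $3,900 ≥ base, so the credit is $0. total $7,890 + $0 = $7,890
Difference: |$2,730 − $7,890| = $5,160.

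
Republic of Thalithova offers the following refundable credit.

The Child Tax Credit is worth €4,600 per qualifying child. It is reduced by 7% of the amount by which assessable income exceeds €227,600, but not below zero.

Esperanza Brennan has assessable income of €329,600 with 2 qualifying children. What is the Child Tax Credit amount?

Child Tax Credit: base = 2 × €4,600 = €9,200. 7% of the €102,000 excess over €227,600 is €7,140; credit = €9,200 − €7,140 = €2,060.

€2,060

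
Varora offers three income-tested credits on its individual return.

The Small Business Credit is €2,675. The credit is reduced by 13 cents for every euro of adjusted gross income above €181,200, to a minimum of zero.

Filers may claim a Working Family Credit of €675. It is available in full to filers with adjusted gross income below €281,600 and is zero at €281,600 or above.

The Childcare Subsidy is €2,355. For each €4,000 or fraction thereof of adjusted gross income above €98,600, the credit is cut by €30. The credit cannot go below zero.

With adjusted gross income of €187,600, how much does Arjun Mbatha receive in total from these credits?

€4,183

Small Business Credit: 13% of the €6,400 excess over €181,200 is €832; credit = €2,675 − €832 = €1,843.
Working Family Credit: €187,600 is below the €281,600 cutoff, so the full €675 applies.
Childcare Subsidy: income exceeds €98,600 by €89,000, which is 23 full-or-partial €4,000 increments; reduction = 23 × €30 = €690, leaving €1,665.
Total: €1,843 + €675 + €1,665 = €4,183.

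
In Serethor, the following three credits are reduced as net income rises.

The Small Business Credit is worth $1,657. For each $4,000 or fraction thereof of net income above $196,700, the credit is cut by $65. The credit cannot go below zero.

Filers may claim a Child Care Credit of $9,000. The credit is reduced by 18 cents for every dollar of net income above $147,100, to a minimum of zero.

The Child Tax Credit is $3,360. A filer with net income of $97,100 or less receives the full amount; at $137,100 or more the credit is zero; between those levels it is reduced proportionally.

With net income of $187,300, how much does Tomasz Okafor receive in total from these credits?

$3,421

Small Business Credit: $187,300 is at or below the $196,700 threshold, so the full $1,657 applies.
Child Care Credit: 18% of the $40,200 excess over $147,100 is $7,236; credit = $9,000 − $7,236 = $1,764.
Child Tax Credit: $187,300 is at or above $137,100, so the credit is $0.
Total: $1,657 + $1,764 + $0 = $3,421.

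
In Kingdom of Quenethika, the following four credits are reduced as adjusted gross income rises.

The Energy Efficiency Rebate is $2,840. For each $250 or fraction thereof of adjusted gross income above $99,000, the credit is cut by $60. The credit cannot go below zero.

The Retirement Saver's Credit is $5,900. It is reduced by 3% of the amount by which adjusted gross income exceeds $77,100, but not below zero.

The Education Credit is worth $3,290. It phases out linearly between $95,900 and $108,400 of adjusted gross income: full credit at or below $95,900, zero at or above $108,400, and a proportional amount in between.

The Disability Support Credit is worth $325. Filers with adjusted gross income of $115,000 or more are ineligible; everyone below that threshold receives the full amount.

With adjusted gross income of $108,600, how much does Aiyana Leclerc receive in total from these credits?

Energy Efficiency Rebate: income exceeds $99,000 by $9,600, which is 39 full-or-partial $250 increments; reduction = 39 × $60 = $2,340, leaving $500.
Retirement Saver's Credit: 3% of the $31,500 excess over $77,100 is $945; credit = $5,900 − $945 = $4,955.
Education Credit: $108,600 is at or above $108,400, so the credit is $0.
Disability Support Credit: $108,600 is below the $115,000 cutoff, so the full $325 applies.
Total: $500 + $4,955 + $0 + $325 = $5,780.

$5,780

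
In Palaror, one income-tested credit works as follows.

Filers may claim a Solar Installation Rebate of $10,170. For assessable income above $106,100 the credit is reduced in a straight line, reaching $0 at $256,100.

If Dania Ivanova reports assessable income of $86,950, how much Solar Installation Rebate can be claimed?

$10,170

Solar Installation Rebate: $86,950 is at or below the $106,100 threshold, so the full $10,170 applies.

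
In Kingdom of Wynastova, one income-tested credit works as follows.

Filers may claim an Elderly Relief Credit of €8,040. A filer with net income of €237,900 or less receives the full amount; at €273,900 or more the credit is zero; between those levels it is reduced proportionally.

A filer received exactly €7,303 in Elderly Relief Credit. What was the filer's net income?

€7,303 is 7,303/8,040 of the full €8,040, so 737/8,040 of the €36,000 range has been used: income = €237,900 + €36,000 × 737/8,040 = €241,200.

€241,200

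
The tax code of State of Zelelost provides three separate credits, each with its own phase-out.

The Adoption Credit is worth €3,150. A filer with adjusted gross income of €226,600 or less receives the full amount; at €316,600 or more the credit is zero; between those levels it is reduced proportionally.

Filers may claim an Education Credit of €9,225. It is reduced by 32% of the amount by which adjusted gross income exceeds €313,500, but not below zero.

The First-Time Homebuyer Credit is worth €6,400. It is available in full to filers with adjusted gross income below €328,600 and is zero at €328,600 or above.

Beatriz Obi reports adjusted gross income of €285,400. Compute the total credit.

Adoption Credit: €285,400 is €58,800 into a €90,000 phase-out range, leaving 31,200/90,000 of the credit: €3,150 × 31,200/90,000 = €1,092.
Education Credit: €285,400 is at or below the €313,500 threshold, so the full €9,225 applies.
First-Time Homebuyer Credit: €285,400 is below the €328,600 cutoff, so the full €6,400 applies.
Total: €1,092 + €9,225 + €6,400 = €16,717.

€16,717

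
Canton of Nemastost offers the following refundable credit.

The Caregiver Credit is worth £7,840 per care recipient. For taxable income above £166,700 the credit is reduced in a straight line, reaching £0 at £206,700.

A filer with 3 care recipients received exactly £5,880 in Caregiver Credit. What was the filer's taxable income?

Full credit = 3 × £7,840 = £23,520.
£5,880 is 5,880/23,520 of the full £23,520, so 17,640/23,520 of the £40,000 range has been used: income = £166,700 + £40,000 × 17,640/23,520 = £196,700.

£196,700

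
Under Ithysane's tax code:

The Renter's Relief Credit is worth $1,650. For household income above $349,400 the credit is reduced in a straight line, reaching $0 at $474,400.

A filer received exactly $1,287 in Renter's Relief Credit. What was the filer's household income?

$1,287 is 1,287/1,650 of the full $1,650, so 363/1,650 of the $125,000 range has been used: income = $349,400 + $125,000 × 363/1,650 = $376,900.

$376,900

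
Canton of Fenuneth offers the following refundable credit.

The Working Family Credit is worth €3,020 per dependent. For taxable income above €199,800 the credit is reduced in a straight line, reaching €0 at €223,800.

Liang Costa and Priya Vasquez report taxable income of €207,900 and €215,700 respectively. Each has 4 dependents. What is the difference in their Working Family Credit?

€3,926

Liang (€207,900): Working Family Credit: base = 4 × €3,020 = €12,080. €207,900 is €8,100 into a €24,000 phase-out range, leaving 15,900/24,000 of the credit: €12,080 × 15,900/24,000 = €8,003.
Priya (€215,700): Working Family Credit: base = 4 × €3,020 = €12,080. €215,700 is €15,900 into a €24,000 phase-out range, leaving 8,100/24,000 of the credit: €12,080 × 8,100/24,000 = €4,077.
Difference: |€8,003 − €4,077| = €3,926.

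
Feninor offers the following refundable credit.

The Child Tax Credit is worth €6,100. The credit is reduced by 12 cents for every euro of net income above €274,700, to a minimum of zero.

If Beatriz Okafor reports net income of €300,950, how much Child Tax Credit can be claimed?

Child Tax Credit: 12% of the €26,250 excess over €274,700 is €3,150; credit = €6,100 − €3,150 = €2,950.

€2,950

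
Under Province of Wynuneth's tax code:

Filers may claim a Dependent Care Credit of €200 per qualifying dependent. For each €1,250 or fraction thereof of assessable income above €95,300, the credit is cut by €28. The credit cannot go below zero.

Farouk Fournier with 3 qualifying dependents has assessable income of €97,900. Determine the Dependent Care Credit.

Dependent Care Credit: base = 3 × €200 = €600. income exceeds €95,300 by €2,600, which is 3 full-or-partial €1,250 increments; reduction = 3 × €28 = €84, leaving €516.

€516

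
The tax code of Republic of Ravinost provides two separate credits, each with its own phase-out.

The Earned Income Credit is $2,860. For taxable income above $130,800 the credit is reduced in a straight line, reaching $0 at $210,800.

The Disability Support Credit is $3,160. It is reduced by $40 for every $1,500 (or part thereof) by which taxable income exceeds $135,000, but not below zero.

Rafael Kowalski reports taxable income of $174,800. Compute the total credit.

$3,367

Earned Income Credit: $174,800 is $44,000 into a $80,000 phase-out range, leaving 36,000/80,000 of the credit: $2,860 × 36,000/80,000 = $1,287.
Disability Support Credit: income exceeds $135,000 by $39,800, which is 27 full-or-partial $1,500 increments; reduction = 27 × $40 = $1,080, leaving $2,080.
Total: $1,287 + $2,080 = $3,367.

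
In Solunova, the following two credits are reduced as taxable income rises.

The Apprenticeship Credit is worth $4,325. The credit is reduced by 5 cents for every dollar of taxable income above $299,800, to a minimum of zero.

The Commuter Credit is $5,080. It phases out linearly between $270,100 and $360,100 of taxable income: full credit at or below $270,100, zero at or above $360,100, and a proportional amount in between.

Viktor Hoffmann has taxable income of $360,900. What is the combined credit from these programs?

Apprenticeship Credit: 5% of the $61,100 excess over $299,800 is $3,055; credit = $4,325 − $3,055 = $1,270.
Commuter Credit: $360,900 is at or above $360,100, so the credit is $0.
Total: $1,270 + $0 = $1,270.

$1,270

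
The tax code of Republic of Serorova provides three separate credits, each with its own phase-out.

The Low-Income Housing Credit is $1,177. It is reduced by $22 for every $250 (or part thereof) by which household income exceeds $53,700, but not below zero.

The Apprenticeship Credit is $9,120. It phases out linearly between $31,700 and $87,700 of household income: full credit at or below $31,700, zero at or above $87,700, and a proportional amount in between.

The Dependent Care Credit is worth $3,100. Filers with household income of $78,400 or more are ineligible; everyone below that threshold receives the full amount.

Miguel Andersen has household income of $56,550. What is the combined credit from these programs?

$9,086

Low-Income Housing Credit: income exceeds $53,700 by $2,850, which is 12 full-or-partial $250 increments; reduction = 12 × $22 = $264, leaving $913.
Apprenticeship Credit: $56,550 is $24,850 into a $56,000 phase-out range, leaving 31,150/56,000 of the credit: $9,120 × 31,150/56,000 = $5,073.
Dependent Care Credit: $56,550 is below the $78,400 cutoff, so the full $3,100 applies.
Total: $913 + $5,073 + $3,100 = $9,086.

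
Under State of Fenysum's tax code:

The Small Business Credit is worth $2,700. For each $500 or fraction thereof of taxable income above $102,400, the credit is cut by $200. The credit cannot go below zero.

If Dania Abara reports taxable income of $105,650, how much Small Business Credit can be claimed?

$1,300

Small Business Credit: income exceeds $102,400 by $3,250, which is 7 full-or-partial $500 increments; reduction = 7 × $200 = $1,400, leaving $1,300.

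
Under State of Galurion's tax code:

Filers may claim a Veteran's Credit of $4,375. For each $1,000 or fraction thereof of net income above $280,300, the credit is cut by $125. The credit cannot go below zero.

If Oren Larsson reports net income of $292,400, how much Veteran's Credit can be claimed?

Veteran's Credit: income exceeds $280,300 by $12,100, which is 13 full-or-partial $1,000 increments; reduction = 13 × $125 = $1,625, leaving $2,750.

$2,750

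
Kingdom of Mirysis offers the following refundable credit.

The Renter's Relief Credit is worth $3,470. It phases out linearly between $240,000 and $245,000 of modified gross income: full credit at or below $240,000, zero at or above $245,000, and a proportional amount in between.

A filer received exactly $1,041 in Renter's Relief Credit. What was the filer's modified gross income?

$1,041 is 1,041/3,470 of the full $3,470, so 2,429/3,470 of the $5,000 range has been used: income = $240,000 + $5,000 × 2,429/3,470 = $243,500.

$243,500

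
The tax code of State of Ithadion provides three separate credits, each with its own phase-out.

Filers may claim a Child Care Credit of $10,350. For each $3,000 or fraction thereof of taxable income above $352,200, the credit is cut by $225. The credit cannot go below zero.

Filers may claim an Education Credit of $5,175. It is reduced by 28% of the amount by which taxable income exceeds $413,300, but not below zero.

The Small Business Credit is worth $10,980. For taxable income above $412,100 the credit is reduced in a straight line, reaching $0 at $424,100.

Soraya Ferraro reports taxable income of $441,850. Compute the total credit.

$3,600

Child Care Credit: income exceeds $352,200 by $89,650, which is 30 full-or-partial $3,000 increments; reduction = 30 × $225 = $6,750, leaving $3,600.
Education Credit: 28% of the $28,550 excess over $413,300 is $7,994 ≥ base, so the credit is $0.
Small Business Credit: $441,850 is at or above $424,100, so the credit is $0.
Total: $3,600 + $0 + $0 = $3,600.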